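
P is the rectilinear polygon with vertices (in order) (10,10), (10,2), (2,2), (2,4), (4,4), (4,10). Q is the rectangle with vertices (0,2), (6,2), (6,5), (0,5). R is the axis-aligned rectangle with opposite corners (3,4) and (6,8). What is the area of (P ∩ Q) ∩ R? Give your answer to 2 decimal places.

2.00

|P ∩ Q| = 10.
|(P ∩ Q) ∩ R| = 2.00.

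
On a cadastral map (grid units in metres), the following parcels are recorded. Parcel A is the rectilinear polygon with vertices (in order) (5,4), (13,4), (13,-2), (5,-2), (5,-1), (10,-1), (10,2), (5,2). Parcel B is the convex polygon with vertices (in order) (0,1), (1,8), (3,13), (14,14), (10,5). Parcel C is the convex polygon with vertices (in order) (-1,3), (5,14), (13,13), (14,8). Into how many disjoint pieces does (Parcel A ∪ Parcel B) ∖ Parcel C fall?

3

(Parcel A ∪ Parcel B) ∖ Parcel C splits into 3 disjoint pieces (area 52.0663, area 6.2126, area 2.8857).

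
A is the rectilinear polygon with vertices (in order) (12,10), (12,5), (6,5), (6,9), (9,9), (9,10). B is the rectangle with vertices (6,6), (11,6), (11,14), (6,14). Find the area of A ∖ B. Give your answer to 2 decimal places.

10.00

|A| = 27, |A∩B| = 17.
|A ∖ B| = |A| − |A∩B| = 27 − 17 = 10.00.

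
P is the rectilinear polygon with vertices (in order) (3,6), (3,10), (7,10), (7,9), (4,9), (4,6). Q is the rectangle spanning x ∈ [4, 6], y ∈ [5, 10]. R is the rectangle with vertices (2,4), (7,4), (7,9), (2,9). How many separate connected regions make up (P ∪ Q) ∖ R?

1

(P ∪ Q) ∖ R is a single connected region.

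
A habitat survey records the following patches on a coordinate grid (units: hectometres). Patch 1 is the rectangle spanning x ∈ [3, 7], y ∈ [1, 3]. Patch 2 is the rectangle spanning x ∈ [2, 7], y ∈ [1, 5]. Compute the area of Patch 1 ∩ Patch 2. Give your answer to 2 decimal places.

|Patch 1∩Patch 2|: x∈[3,7], y∈[1,3] → 4·2 = 8.

8.00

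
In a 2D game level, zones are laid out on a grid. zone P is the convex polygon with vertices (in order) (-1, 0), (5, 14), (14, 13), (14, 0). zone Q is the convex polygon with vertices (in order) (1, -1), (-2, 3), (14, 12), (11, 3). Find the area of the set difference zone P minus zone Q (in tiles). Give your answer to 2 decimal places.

84.78

|zone P| = 163.5, |zone P∩zone Q| = 78.7224.
|zone P ∖ zone Q| = |zone P| − |zone P∩zone Q| = 163.5 − 78.7224 = 84.78.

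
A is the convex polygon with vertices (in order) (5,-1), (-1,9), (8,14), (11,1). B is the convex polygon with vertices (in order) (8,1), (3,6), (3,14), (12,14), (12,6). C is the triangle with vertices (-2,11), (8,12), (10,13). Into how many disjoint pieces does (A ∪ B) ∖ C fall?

1

(A ∪ B) ∖ C is a single connected region.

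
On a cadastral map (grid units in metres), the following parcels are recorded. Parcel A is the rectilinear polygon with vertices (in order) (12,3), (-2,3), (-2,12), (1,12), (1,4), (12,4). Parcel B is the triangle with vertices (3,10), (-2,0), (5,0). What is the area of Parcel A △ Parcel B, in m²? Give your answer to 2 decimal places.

|Parcel A| = 38, |Parcel B| = 35, |Parcel A∩Parcel B| = 5.55.
|Parcel A △ Parcel B| = |Parcel A| + |Parcel B| − 2·|Parcel A∩Parcel B| = 38 + 35 − 11.1 = 61.90.

61.90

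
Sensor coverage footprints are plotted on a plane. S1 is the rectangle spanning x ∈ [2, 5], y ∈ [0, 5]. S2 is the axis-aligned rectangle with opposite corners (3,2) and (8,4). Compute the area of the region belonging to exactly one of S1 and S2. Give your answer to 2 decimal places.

|S1∩S2|: x∈[3,5], y∈[2,4] → 2·2 = 4.
|S1 △ S2| = |S1| + |S2| − 2·|S1∩S2| = 15 + 10 − 8 = 17.00.

17.00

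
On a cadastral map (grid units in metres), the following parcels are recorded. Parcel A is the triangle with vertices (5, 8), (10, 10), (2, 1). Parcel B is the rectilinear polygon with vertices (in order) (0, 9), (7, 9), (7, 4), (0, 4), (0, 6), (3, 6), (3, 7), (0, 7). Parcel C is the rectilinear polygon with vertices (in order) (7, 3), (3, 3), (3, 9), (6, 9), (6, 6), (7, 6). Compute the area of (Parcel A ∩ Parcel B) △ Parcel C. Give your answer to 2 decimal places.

|Parcel A ∩ Parcel B| = 9.1661.
|(Parcel A ∩ Parcel B) ∩ Parcel C| = 6.7397.
|(Parcel A ∩ Parcel B) △ Parcel C| = 9.1661 + 21 − 13.4794 = 16.69.

16.69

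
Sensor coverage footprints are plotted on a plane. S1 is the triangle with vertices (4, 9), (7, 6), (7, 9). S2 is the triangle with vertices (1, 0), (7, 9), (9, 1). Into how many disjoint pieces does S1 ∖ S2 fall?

S1 ∖ S2 is a single connected region.

1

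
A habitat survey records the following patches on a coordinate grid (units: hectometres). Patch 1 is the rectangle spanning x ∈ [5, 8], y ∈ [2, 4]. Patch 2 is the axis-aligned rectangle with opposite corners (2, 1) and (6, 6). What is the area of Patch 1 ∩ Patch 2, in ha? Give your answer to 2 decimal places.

|Patch 1∩Patch 2|: x∈[5,6], y∈[2,4] → 1·2 = 2.

2.00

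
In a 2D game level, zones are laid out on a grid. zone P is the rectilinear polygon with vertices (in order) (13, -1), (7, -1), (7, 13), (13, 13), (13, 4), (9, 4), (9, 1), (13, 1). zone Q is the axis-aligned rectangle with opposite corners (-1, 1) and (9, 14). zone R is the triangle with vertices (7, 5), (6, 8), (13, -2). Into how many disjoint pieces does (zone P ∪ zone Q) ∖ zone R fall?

(zone P ∪ zone Q) ∖ zone R splits into 2 disjoint pieces (area 171.1667, area 2.8).

2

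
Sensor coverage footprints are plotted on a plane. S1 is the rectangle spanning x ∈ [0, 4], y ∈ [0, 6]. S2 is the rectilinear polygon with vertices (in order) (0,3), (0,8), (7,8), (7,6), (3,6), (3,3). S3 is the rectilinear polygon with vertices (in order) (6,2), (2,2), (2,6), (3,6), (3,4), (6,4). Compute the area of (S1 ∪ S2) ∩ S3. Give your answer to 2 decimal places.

The region (S1 ∪ S2) ∩ S3 is the polygon with vertices (4,2), (2,2), (2,6), (3,6), (3,4), (4,4).
By the shoelace formula its area is 6.00.

6.00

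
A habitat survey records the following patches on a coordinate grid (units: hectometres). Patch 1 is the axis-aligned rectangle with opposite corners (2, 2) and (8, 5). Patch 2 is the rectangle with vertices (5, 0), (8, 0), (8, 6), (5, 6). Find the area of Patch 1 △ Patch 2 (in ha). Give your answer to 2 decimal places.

18.00

|Patch 1∩Patch 2|: x∈[5,8], y∈[2,5] → 3·3 = 9.
|Patch 1 △ Patch 2| = |Patch 1| + |Patch 2| − 2·|Patch 1∩Patch 2| = 18 + 18 − 18 = 18.00.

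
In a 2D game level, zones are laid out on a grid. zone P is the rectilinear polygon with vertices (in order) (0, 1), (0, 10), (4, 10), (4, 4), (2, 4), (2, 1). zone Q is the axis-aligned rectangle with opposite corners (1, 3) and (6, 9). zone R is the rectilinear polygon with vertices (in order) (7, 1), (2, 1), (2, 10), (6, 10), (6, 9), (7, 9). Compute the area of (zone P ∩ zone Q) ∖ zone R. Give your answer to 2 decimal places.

|zone P ∩ zone Q| = 16.
|(zone P ∩ zone Q) ∩ zone R| = 10.
|(zone P ∩ zone Q) ∖ zone R| = 16 − 10 = 6.00.

6.00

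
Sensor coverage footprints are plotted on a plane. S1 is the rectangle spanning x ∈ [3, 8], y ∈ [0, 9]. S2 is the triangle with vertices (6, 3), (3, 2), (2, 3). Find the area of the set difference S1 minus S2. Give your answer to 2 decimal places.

|S1| = 45, |S1∩S2| = 1.5.
|S1 ∖ S2| = |S1| − |S1∩S2| = 45 − 1.5 = 43.50.

43.50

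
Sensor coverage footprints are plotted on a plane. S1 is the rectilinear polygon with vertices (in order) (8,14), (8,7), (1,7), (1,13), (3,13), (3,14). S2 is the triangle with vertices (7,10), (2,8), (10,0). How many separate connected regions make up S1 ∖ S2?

1

S1 ∖ S2 is a single connected region.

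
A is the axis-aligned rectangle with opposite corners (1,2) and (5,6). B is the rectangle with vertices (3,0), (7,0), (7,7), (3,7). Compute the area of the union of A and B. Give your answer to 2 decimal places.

36.00

By inclusion–exclusion:
Individual areas: |A| = 16, |B| = 28.
|A∩B|: x∈[3,5], y∈[2,6] → 2·4 = 8.
|A ∪ B| = 44 − 8 = 36.00.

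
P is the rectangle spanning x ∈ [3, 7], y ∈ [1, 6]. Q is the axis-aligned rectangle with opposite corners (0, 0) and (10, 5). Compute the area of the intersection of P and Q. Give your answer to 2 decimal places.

16.00

|P∩Q|: x∈[3,7], y∈[1,5] → 4·4 = 16.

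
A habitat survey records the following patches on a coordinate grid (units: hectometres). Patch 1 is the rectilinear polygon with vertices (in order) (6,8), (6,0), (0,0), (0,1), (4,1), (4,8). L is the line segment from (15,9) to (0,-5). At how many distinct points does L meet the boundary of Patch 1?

2

The segment meets the boundary at (5.357,0), (6,0.6).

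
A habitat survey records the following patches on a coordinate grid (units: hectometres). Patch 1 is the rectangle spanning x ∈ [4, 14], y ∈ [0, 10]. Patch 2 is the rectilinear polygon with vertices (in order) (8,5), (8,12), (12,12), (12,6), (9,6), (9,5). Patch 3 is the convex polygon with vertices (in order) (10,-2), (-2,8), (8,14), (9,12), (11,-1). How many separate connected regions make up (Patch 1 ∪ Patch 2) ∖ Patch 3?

(Patch 1 ∪ Patch 2) ∖ Patch 3 splits into 2 disjoint pieces (area 44.9231, area 5.4).

2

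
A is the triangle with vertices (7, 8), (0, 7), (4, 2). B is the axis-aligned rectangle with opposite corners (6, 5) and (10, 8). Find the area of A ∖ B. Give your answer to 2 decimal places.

18.57

|A| = 19.5, |A∩B| = 0.9286.
|A ∖ B| = |A| − |A∩B| = 19.5 − 0.9286 = 18.57.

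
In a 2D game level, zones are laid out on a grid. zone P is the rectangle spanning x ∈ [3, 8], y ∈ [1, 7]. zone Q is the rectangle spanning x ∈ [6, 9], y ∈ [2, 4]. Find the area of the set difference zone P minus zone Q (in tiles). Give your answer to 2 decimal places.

26.00

|zone P∩zone Q|: x∈[6,8], y∈[2,4] → 2·2 = 4.
|zone P| = 30.
|zone P ∖ zone Q| = |zone P| − |zone P∩zone Q| = 30 − 4 = 26.00.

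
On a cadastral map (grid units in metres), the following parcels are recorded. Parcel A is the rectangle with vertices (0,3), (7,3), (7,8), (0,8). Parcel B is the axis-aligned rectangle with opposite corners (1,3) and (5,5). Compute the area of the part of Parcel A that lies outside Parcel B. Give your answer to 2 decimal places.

|Parcel A∩Parcel B|: x∈[1,5], y∈[3,5] → 4·2 = 8.
|Parcel A| = 35.
|Parcel A ∖ Parcel B| = |Parcel A| − |Parcel A∩Parcel B| = 35 − 8 = 27.00.

27.00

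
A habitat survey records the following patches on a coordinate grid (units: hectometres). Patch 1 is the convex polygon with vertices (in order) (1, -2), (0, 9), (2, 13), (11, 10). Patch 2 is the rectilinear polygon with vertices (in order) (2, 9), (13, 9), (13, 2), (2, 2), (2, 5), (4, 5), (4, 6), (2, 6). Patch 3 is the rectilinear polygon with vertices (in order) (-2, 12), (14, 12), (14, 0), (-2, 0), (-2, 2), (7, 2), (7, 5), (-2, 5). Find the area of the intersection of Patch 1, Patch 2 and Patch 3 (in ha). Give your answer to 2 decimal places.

24.00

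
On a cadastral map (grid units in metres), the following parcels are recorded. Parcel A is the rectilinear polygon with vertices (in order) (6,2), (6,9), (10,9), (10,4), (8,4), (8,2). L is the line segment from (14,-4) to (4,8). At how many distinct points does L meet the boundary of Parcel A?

The segment meets the boundary at (6,5.6), (8,3.2).

2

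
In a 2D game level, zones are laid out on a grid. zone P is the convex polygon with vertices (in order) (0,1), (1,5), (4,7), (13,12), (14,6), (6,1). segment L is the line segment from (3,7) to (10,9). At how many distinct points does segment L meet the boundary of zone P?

The segment meets the boundary at (5.059,7.588).

1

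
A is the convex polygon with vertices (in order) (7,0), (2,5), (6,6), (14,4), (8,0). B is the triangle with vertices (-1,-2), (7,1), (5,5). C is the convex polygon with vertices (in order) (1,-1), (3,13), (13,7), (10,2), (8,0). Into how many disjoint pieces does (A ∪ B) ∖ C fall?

(A ∪ B) ∖ C splits into 2 disjoint pieces (area 1.8703, area 5.6522).

2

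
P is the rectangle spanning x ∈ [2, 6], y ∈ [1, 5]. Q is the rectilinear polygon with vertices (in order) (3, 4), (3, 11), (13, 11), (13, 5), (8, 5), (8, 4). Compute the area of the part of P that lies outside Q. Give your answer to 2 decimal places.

|P| = 16, |P∩Q| = 3.
|P ∖ Q| = |P| − |P∩Q| = 16 − 3 = 13.00.

13.00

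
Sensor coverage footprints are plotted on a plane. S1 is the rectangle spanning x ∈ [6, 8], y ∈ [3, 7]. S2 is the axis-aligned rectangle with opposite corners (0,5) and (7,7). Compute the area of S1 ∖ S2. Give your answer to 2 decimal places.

|S1∩S2|: x∈[6,7], y∈[5,7] → 1·2 = 2.
|S1| = 8.
|S1 ∖ S2| = |S1| − |S1∩S2| = 8 − 2 = 6.00.

6.00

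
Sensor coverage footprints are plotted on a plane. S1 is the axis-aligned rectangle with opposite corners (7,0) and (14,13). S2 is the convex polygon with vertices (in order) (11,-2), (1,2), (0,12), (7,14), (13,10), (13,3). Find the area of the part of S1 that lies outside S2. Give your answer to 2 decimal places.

21.55

|S1| = 91, |S1∩S2| = 69.45.
|S1 ∖ S2| = |S1| − |S1∩S2| = 91 − 69.45 = 21.55.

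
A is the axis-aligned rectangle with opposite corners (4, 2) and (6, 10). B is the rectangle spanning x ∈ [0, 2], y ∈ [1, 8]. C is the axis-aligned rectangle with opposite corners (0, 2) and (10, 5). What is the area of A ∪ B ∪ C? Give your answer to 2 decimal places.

By inclusion–exclusion:
Individual areas: |A| = 16, |B| = 14, |C| = 30.
|A∩B| = 0 (no overlap).
|A∩C|: x∈[4,6], y∈[2,5] → 2·3 = 6.
|B∩C|: x∈[0,2], y∈[2,5] → 2·3 = 6.
|A∩B∩C| = 0.
|A ∪ B ∪ C| = 60 − 12 + 0 = 48.00.

48.00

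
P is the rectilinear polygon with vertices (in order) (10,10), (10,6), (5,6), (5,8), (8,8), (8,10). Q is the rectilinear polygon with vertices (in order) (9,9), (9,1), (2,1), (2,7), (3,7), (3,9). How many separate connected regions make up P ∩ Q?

P ∩ Q is a single connected region.

1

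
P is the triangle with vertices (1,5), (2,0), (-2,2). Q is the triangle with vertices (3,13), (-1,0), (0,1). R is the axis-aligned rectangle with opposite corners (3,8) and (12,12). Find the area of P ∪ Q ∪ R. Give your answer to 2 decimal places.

47.45

By inclusion–exclusion:
Individual areas: |P| = 9, |Q| = 4.5, |R| = 36.
|P∩Q| = 2.05.
|P∩R| = 0.
|Q∩R| = 0.
|P∩Q∩R| = 0.
|P ∪ Q ∪ R| = 49.5 − 2.05 + 0 = 47.45.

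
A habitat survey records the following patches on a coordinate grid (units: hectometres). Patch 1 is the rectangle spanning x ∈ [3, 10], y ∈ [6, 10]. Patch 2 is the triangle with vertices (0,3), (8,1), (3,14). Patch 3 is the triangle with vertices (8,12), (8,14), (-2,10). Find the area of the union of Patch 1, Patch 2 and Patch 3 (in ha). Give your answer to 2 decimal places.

By inclusion–exclusion:
Individual areas: |Patch 1| = 28, |Patch 2| = 47, |Patch 3| = 10.
|Patch 1∩Patch 2| = 9.2308.
|Patch 1∩Patch 3| = 0.
|Patch 2∩Patch 3| = 1.6263.
|Patch 1∩Patch 2∩Patch 3| = 0.
|Patch 1 ∪ Patch 2 ∪ Patch 3| = 85 − 10.8571 + 0 = 74.14.

74.14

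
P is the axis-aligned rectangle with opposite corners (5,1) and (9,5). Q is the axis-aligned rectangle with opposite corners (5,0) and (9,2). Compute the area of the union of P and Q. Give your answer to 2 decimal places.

20.00

By inclusion–exclusion:
Individual areas: |P| = 16, |Q| = 8.
|P∩Q|: x∈[5,9], y∈[1,2] → 4·1 = 4.
|P ∪ Q| = 24 − 4 = 20.00.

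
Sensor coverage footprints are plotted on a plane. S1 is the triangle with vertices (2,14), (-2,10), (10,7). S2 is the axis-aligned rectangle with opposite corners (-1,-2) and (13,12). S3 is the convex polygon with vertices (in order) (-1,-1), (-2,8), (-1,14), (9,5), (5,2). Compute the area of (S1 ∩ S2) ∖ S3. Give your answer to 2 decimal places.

|S1 ∩ S2| = 25.0893.
|(S1 ∩ S2) ∩ S3| = 11.172.
|(S1 ∩ S2) ∖ S3| = 25.0893 − 11.172 = 13.92.

13.92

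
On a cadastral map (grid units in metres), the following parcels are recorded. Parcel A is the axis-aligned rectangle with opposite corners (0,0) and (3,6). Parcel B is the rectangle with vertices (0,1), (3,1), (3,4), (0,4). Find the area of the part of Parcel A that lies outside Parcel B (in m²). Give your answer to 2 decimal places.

|Parcel A∩Parcel B|: x∈[0,3], y∈[1,4] → 3·3 = 9.
|Parcel A| = 18.
|Parcel A ∖ Parcel B| = |Parcel A| − |Parcel A∩Parcel B| = 18 − 9 = 9.00.

9.00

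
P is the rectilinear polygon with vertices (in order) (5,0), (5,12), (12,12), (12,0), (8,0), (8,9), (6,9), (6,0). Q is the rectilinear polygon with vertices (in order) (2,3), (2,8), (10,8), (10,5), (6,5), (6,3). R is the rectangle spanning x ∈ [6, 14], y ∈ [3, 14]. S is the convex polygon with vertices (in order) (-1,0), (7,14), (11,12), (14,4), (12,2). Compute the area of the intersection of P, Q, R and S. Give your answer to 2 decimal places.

6.00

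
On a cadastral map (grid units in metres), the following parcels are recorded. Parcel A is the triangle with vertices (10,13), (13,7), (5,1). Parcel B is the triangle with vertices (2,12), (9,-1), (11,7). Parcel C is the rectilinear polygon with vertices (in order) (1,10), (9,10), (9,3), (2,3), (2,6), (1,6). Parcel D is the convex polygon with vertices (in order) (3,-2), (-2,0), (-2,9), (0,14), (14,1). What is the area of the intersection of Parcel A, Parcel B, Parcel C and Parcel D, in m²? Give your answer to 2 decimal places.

7.14

The intersection is the polygon with vertices (7.511,7.026), (9,5.643), (9,4), (7.667,3), (6.846,3), (6.275,4.06).
By the shoelace formula its area is 7.14.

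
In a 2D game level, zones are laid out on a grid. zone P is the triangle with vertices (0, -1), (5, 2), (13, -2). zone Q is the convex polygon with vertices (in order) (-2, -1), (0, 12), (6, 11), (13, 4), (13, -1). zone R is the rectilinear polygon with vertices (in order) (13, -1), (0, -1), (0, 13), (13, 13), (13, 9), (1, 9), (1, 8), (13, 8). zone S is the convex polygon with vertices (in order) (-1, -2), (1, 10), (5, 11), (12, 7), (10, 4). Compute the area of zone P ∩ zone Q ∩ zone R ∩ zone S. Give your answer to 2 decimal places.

3.02

The intersection is the polygon with vertices (0,-1), (5,2), (5.696,1.652), (0.833,-1).
By the shoelace formula its area is 3.02.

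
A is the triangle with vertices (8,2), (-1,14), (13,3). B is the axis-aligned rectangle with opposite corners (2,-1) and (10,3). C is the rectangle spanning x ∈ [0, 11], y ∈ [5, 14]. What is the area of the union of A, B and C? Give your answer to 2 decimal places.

142.63

By inclusion–exclusion:
Individual areas: |A| = 34.5, |B| = 32, |C| = 99.
|A∩B| = 1.975.
|A∩C| = 20.8966.
|B∩C| = 0 (no overlap).
|A∩B∩C| = 0.
|A ∪ B ∪ C| = 165.5 − 22.8716 + 0 = 142.63.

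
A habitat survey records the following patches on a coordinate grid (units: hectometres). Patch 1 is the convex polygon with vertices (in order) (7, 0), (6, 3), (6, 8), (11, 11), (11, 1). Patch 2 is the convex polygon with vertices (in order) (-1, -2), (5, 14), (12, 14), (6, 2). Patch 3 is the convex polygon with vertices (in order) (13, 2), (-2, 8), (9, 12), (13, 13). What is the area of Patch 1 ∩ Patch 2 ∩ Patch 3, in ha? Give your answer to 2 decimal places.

11.22

The intersection is the polygon with vertices (6,8), (10.286,10.571), (7.167,4.333), (6,4.8).
By the shoelace formula its area is 11.22.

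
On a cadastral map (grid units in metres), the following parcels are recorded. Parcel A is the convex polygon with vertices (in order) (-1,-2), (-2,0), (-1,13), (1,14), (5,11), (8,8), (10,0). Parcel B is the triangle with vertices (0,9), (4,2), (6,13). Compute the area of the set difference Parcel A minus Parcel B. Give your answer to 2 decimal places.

|Parcel A| = 132, |Parcel A∩Parcel B| = 26.8982.
|Parcel A ∖ Parcel B| = |Parcel A| − |Parcel A∩Parcel B| = 132 − 26.8982 = 105.10.

105.10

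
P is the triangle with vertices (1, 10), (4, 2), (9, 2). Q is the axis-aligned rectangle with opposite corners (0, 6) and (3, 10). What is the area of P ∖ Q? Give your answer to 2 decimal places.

17.00

|P| = 20, |P∩Q| = 3.
|P ∖ Q| = |P| − |P∩Q| = 20 − 3 = 17.00.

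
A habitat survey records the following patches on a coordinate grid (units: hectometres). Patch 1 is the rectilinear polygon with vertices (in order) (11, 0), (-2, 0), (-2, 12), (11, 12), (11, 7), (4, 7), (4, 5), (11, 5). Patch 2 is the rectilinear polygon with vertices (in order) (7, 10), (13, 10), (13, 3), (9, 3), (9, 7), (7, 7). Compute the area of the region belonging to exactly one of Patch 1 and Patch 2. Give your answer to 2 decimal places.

|Patch 1| = 142, |Patch 2| = 34, |Patch 1∩Patch 2| = 16.
|Patch 1 △ Patch 2| = |Patch 1| + |Patch 2| − 2·|Patch 1∩Patch 2| = 142 + 34 − 32 = 144.00.

144.00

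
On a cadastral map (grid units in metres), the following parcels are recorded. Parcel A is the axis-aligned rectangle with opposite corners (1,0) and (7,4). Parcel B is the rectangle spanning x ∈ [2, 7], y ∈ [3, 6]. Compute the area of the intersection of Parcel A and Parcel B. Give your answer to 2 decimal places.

|Parcel A∩Parcel B|: x∈[2,7], y∈[3,4] → 5·1 = 5.

5.00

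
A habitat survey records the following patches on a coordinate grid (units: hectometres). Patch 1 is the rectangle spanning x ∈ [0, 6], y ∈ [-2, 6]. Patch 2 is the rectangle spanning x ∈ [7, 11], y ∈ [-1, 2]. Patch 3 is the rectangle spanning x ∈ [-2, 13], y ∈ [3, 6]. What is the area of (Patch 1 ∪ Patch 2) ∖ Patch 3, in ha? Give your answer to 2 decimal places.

|Patch 1 ∪ Patch 2| = 60.
|(Patch 1 ∪ Patch 2) ∩ Patch 3| = 18.
|(Patch 1 ∪ Patch 2) ∖ Patch 3| = 60 − 18 = 42.00.

42.00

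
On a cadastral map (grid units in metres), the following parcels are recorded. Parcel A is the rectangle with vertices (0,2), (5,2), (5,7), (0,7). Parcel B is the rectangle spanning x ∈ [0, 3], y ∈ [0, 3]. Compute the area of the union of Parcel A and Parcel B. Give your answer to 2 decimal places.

By inclusion–exclusion:
Individual areas: |Parcel A| = 25, |Parcel B| = 9.
|Parcel A∩Parcel B|: x∈[0,3], y∈[2,3] → 3·1 = 3.
|Parcel A ∪ Parcel B| = 34 − 3 = 31.00.

31.00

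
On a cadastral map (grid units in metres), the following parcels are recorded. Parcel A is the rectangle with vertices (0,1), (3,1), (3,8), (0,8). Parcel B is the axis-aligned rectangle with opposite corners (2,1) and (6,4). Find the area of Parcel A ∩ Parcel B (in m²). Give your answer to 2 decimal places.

|Parcel A∩Parcel B|: x∈[2,3], y∈[1,4] → 1·3 = 3.

3.00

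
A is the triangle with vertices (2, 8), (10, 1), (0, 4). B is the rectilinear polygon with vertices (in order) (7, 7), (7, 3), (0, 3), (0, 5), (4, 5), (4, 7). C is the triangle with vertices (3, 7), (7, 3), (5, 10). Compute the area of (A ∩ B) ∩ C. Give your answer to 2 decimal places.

1.24

The region (A ∩ B) ∩ C is the polygon with vertices (4,6.25), (6.762,3.833), (7,3), (4,6).
By the shoelace formula its area is 1.24.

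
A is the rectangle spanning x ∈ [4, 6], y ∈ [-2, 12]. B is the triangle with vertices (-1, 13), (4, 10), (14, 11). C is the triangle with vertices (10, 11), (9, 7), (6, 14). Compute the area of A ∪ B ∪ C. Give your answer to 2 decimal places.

By inclusion–exclusion:
Individual areas: |A| = 28, |B| = 17.5, |C| = 9.5.
|A∩B| = 3.8.
|A∩C| = 0.
|B∩C| = 3.2312.
|A∩B∩C| = 0.
|A ∪ B ∪ C| = 55 − 7.0312 + 0 = 47.97.

47.97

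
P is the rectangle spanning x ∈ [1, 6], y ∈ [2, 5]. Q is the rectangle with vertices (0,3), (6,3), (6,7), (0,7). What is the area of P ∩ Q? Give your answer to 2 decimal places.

10.00

|P∩Q|: x∈[1,6], y∈[3,5] → 5·2 = 10.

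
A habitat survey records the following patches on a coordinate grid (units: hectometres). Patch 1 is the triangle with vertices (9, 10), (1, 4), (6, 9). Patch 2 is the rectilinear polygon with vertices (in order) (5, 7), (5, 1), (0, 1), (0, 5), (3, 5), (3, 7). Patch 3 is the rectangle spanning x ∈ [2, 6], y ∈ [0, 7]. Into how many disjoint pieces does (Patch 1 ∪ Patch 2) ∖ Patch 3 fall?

2

(Patch 1 ∪ Patch 2) ∖ Patch 3 splits into 2 disjoint pieces (area 8, area 3.5).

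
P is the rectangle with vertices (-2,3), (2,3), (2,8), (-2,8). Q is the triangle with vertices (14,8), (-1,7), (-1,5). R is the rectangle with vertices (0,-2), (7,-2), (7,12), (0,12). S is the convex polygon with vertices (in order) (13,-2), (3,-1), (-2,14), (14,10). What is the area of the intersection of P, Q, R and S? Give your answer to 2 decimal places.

2.38

The intersection is the polygon with vertices (2,7.2), (2,5.6), (0.875,5.375), (0.304,7.087).
By the shoelace formula its area is 2.38.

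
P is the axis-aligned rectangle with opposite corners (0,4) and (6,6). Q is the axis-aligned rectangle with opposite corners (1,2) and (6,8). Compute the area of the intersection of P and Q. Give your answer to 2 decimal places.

10.00

|P∩Q|: x∈[1,6], y∈[4,6] → 5·2 = 10.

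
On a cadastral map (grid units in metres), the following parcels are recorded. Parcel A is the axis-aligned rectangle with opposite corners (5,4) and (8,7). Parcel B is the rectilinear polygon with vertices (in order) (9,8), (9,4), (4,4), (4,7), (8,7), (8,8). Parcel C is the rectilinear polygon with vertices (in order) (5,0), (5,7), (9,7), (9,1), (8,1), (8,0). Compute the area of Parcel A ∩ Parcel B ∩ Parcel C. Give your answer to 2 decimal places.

9.00

The intersection is the polygon with vertices (5,4), (5,7), (8,7), (8,4).
By the shoelace formula its area is 9.00.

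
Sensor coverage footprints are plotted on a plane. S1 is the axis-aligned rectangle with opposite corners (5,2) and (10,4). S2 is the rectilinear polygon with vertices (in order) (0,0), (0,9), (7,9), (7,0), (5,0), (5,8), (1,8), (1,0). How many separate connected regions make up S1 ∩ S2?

S1 ∩ S2 is a single connected region.

1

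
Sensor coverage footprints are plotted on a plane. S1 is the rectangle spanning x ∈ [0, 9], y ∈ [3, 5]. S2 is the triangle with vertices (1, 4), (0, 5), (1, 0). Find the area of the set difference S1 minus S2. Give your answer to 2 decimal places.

|S1| = 18, |S1∩S2| = 1.1.
|S1 ∖ S2| = |S1| − |S1∩S2| = 18 − 1.1 = 16.90.

16.90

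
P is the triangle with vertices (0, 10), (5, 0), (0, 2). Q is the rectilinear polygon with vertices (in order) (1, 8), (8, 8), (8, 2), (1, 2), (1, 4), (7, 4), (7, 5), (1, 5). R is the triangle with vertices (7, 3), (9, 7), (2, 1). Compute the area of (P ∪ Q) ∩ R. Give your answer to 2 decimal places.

|P ∪ Q| = 48.75.
|(P ∪ Q) ∩ R| = 6.46.

6.46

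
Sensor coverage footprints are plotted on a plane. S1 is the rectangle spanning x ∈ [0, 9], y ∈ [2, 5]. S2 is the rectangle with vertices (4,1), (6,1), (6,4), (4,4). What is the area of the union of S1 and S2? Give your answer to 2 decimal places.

By inclusion–exclusion:
Individual areas: |S1| = 27, |S2| = 6.
|S1∩S2|: x∈[4,6], y∈[2,4] → 2·2 = 4.
|S1 ∪ S2| = 33 − 4 = 29.00.

29.00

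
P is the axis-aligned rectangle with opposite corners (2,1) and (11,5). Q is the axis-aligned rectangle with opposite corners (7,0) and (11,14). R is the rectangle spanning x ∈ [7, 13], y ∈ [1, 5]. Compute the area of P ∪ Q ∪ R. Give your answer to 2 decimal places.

84.00

By inclusion–exclusion:
Individual areas: |P| = 36, |Q| = 56, |R| = 24.
|P∩Q|: x∈[7,11], y∈[1,5] → 4·4 = 16.
|P∩R|: x∈[7,11], y∈[1,5] → 4·4 = 16.
|Q∩R|: x∈[7,11], y∈[1,5] → 4·4 = 16.
|P∩Q∩R| = 16.
|P ∪ Q ∪ R| = 116 − 48 + 16 = 84.00.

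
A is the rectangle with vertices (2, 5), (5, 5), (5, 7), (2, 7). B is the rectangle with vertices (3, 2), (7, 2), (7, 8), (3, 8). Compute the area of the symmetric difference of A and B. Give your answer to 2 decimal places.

22.00

|A∩B|: x∈[3,5], y∈[5,7] → 2·2 = 4.
|A △ B| = |A| + |B| − 2·|A∩B| = 6 + 24 − 8 = 22.00.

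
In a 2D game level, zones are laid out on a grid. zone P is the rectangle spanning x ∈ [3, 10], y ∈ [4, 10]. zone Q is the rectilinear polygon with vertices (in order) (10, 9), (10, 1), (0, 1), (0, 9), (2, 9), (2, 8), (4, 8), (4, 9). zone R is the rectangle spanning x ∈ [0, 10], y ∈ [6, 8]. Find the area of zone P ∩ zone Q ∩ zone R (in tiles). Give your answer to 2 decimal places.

14.00

The intersection is the polygon with vertices (3,8), (4,8), (10,8), (10,6), (3,6).
By the shoelace formula its area is 14.00.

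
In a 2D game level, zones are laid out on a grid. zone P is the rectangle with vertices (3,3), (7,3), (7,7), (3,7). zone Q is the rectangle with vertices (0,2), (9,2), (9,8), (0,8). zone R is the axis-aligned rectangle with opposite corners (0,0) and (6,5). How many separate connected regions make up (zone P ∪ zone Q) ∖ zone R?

1

(zone P ∪ zone Q) ∖ zone R is a single connected region.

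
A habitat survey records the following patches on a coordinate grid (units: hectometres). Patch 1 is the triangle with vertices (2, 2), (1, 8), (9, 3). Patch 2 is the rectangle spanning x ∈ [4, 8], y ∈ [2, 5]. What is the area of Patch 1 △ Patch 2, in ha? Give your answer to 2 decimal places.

|Patch 1| = 21.5, |Patch 2| = 12, |Patch 1∩Patch 2| = 8.2018.
|Patch 1 △ Patch 2| = |Patch 1| + |Patch 2| − 2·|Patch 1∩Patch 2| = 21.5 + 12 − 16.4036 = 17.10.

17.10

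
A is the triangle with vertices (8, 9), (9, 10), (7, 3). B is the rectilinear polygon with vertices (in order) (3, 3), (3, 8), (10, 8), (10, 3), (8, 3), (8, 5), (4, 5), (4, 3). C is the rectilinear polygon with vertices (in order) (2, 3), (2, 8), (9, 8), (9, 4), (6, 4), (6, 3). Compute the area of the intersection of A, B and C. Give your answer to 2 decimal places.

The intersection is the polygon with vertices (7.333,5), (7.833,8), (8.429,8), (7.571,5).
By the shoelace formula its area is 1.25.

1.25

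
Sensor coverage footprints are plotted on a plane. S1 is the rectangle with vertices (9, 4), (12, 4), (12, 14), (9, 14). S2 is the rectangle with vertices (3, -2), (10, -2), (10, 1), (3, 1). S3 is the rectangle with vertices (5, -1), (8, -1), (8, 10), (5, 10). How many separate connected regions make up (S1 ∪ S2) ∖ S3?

2

(S1 ∪ S2) ∖ S3 splits into 2 disjoint pieces (area 30, area 15).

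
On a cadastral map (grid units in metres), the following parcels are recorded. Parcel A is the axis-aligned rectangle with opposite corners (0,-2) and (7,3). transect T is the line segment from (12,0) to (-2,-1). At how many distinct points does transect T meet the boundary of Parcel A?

2

The segment meets the boundary at (0,-0.857), (7,-0.357).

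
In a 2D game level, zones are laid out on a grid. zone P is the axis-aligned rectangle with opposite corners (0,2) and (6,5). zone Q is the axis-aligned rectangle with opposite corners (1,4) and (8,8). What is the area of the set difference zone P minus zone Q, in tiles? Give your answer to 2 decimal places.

13.00

|zone P∩zone Q|: x∈[1,6], y∈[4,5] → 5·1 = 5.
|zone P| = 18.
|zone P ∖ zone Q| = |zone P| − |zone P∩zone Q| = 18 − 5 = 13.00.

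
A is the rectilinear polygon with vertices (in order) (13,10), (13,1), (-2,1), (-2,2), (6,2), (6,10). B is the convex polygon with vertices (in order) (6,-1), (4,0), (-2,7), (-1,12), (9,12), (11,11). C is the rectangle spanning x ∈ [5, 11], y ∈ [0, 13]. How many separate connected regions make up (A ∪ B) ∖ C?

2

(A ∪ B) ∖ C splits into 2 disjoint pieces (area 18, area 66.4226).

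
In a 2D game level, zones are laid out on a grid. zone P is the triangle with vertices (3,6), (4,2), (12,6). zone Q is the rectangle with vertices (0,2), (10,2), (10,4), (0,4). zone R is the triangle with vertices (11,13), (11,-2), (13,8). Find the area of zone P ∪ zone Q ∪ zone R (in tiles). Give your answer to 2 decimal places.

48.25

By inclusion–exclusion:
Individual areas: |zone P| = 18, |zone Q| = 20, |zone R| = 15.
|zone P∩zone Q| = 4.5.
|zone P∩zone R| = 0.25.
|zone Q∩zone R| = 0.
|zone P∩zone Q∩zone R| = 0.
|zone P ∪ zone Q ∪ zone R| = 53 − 4.75 + 0 = 48.25.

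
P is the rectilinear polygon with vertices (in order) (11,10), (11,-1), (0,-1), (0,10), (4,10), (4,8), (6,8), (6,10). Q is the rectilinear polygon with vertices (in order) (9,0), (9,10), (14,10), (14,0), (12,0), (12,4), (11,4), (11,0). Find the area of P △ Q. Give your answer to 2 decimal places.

|P| = 117, |Q| = 46, |P∩Q| = 20.
|P △ Q| = |P| + |Q| − 2·|P∩Q| = 117 + 46 − 40 = 123.00.

123.00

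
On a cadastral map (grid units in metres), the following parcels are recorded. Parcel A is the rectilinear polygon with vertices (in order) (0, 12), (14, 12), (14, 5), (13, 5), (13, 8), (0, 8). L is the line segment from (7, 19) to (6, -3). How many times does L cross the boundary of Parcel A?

2

The segment meets the boundary at (6.5,8), (6.682,12).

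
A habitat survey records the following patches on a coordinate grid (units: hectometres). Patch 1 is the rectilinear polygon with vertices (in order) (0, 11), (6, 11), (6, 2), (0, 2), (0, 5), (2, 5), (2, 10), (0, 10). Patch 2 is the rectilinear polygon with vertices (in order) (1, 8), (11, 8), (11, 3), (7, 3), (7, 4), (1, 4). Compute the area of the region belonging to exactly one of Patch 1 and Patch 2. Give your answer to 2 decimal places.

54.00

|Patch 1| = 44, |Patch 2| = 44, |Patch 1∩Patch 2| = 17.
|Patch 1 △ Patch 2| = |Patch 1| + |Patch 2| − 2·|Patch 1∩Patch 2| = 44 + 44 − 34 = 54.00.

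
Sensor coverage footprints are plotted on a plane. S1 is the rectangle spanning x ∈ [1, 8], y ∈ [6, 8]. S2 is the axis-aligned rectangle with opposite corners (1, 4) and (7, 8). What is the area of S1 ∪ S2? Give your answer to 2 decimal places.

By inclusion–exclusion:
Individual areas: |S1| = 14, |S2| = 24.
|S1∩S2|: x∈[1,7], y∈[6,8] → 6·2 = 12.
|S1 ∪ S2| = 38 − 12 = 26.00.

26.00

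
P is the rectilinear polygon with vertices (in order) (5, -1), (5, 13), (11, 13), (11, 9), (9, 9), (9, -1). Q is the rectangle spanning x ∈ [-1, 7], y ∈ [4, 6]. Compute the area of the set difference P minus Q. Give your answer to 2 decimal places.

|P| = 64, |P∩Q| = 4.
|P ∖ Q| = |P| − |P∩Q| = 64 − 4 = 60.00.

60.00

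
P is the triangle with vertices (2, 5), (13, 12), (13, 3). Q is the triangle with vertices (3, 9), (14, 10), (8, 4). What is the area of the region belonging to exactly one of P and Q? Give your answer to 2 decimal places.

|P| = 49.5, |Q| = 30, |P∩Q| = 22.6313.
|P △ Q| = |P| + |Q| − 2·|P∩Q| = 49.5 + 30 − 45.2626 = 34.24.

34.24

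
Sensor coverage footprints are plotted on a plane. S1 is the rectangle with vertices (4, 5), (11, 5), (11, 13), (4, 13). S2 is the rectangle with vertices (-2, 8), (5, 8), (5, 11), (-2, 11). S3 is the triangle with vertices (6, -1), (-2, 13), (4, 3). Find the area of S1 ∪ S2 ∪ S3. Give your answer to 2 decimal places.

75.70

By inclusion–exclusion:
Individual areas: |S1| = 56, |S2| = 21, |S3| = 2.
|S1∩S2|: x∈[4,5], y∈[8,11] → 1·3 = 3.
|S1∩S3| = 0.
|S2∩S3| = 0.3.
|S1∩S2∩S3| = 0.
|S1 ∪ S2 ∪ S3| = 79 − 3.3 + 0 = 75.70.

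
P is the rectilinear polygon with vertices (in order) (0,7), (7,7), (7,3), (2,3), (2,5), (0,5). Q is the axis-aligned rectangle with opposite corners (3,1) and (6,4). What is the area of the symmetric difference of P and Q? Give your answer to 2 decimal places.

|P| = 24, |Q| = 9, |P∩Q| = 3.
|P △ Q| = |P| + |Q| − 2·|P∩Q| = 24 + 9 − 6 = 27.00.

27.00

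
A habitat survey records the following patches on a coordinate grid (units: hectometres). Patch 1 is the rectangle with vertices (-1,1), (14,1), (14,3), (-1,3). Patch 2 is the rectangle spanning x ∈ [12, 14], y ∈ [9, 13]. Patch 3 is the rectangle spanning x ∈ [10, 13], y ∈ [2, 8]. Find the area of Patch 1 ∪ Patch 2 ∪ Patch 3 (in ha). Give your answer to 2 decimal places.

53.00

By inclusion–exclusion:
Individual areas: |Patch 1| = 30, |Patch 2| = 8, |Patch 3| = 18.
|Patch 1∩Patch 2| = 0 (no overlap).
|Patch 1∩Patch 3|: x∈[10,13], y∈[2,3] → 3·1 = 3.
|Patch 2∩Patch 3| = 0 (no overlap).
|Patch 1∩Patch 2∩Patch 3| = 0.
|Patch 1 ∪ Patch 2 ∪ Patch 3| = 56 − 3 + 0 = 53.00.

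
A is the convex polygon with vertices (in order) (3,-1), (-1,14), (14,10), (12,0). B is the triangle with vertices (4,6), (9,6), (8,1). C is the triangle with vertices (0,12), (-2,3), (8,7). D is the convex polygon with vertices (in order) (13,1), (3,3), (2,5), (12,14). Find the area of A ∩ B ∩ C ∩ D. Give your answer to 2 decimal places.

0.34

The intersection is the polygon with vertices (5.5,6), (4.364,5.545), (4,6).
By the shoelace formula its area is 0.34.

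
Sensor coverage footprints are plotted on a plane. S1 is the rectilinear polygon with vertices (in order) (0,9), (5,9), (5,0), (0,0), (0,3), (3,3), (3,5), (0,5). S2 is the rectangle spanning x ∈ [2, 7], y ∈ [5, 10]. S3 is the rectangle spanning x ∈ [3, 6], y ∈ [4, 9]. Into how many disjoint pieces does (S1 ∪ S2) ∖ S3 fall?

(S1 ∪ S2) ∖ S3 splits into 2 disjoint pieces (area 21, area 17).

2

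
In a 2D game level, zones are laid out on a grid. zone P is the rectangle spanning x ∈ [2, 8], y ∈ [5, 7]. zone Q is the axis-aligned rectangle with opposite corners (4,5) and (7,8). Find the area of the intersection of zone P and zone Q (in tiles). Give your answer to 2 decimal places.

|zone P∩zone Q|: x∈[4,7], y∈[5,7] → 3·2 = 6.

6.00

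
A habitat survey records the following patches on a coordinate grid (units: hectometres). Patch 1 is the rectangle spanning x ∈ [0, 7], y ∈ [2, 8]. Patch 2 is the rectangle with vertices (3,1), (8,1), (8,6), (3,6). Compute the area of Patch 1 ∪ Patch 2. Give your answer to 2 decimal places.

51.00

By inclusion–exclusion:
Individual areas: |Patch 1| = 42, |Patch 2| = 25.
|Patch 1∩Patch 2|: x∈[3,7], y∈[2,6] → 4·4 = 16.
|Patch 1 ∪ Patch 2| = 67 − 16 = 51.00.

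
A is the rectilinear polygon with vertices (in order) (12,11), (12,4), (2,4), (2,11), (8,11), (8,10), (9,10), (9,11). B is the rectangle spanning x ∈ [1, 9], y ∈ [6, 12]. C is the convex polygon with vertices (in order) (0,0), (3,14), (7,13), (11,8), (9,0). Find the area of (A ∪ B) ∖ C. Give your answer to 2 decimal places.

|A ∪ B| = 83.
|(A ∪ B) ∩ C| = 64.0286.
|(A ∪ B) ∖ C| = 83 − 64.0286 = 18.97.

18.97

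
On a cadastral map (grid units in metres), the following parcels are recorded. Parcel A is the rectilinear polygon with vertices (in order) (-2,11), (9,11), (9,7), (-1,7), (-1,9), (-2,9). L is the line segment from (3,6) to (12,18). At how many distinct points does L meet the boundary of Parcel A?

2

The segment meets the boundary at (6.75,11), (3.75,7).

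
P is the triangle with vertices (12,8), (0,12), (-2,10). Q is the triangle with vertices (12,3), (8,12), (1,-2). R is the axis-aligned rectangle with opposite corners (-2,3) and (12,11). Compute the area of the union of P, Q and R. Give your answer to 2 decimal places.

135.72

By inclusion–exclusion:
Individual areas: |P| = 16, |Q| = 59.5, |R| = 112.
|P∩Q| = 2.1533.
|P∩R| = 14.
|Q∩R| = 37.7778.
|P∩Q∩R| = 2.1533.
|P ∪ Q ∪ R| = 187.5 − 53.9311 + 2.1533 = 135.72.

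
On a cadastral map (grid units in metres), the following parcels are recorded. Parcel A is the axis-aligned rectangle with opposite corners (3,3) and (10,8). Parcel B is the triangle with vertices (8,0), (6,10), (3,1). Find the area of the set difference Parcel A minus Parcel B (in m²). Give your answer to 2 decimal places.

23.00

|Parcel A| = 35, |Parcel A∩Parcel B| = 12.
|Parcel A ∖ Parcel B| = |Parcel A| − |Parcel A∩Parcel B| = 35 − 12 = 23.00.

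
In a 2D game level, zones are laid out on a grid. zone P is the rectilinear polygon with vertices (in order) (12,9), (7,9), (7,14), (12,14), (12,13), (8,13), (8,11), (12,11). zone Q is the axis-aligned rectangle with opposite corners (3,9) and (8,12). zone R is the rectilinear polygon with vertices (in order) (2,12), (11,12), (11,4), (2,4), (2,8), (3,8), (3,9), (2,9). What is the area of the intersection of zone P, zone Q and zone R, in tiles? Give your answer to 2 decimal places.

3.00

The intersection is the polygon with vertices (7,12), (8,12), (8,11), (8,9), (7,9).
By the shoelace formula its area is 3.00.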